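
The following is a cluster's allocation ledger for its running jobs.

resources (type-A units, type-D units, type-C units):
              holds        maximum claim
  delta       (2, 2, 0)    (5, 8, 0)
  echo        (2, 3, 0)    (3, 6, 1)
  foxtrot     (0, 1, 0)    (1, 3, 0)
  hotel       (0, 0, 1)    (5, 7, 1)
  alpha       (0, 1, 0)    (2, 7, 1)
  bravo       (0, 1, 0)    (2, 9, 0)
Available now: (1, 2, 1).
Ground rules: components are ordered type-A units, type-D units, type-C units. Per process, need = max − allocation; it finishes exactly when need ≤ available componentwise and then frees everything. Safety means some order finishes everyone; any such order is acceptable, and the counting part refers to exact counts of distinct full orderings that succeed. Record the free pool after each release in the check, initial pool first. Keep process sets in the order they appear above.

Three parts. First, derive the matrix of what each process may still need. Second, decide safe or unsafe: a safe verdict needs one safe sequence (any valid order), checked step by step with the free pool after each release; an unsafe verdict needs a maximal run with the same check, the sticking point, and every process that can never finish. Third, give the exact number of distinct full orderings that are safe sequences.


(1) Remaining need (order type-A units, type-D units, type-C units):
  delta: (3, 6, 0)
  echo: (1, 3, 1)
  foxtrot: (1, 2, 0)
  hotel: (5, 7, 0)
  alpha: (2, 6, 1)
  bravo: (2, 8, 0)
(2) The state is SAFE; one workable sequence: foxtrot, echo, delta, bravo, hotel, alpha.
Key observation: foxtrot is the earliest step where a requested resource binds exactly: need (1, 2, 0), pool (1, 2, 1) at its turn.
Verifying each step:
  pool = (1, 2, 1)
  foxtrot needs (1, 2, 0) <= (1, 2, 1) -> finishes; pool += (0, 1, 0) = (1, 3, 1)
  echo needs (1, 3, 1) <= (1, 3, 1) -> finishes; pool += (2, 3, 0) = (3, 6, 1)
  delta needs (3, 6, 0) <= (3, 6, 1) -> finishes; pool += (2, 2, 0) = (5, 8, 1)
  bravo needs (2, 8, 0) <= (5, 8, 1) -> finishes; pool += (0, 1, 0) = (5, 9, 1)
  hotel needs (5, 7, 0) <= (5, 9, 1) -> finishes; pool += (0, 0, 1) = (5, 9, 2)
  alpha needs (2, 6, 1) <= (5, 9, 2) -> finishes; pool += (0, 1, 0) = (5, 10, 2)
(3) Exactly 8 of the possible complete orderings are safe sequences.


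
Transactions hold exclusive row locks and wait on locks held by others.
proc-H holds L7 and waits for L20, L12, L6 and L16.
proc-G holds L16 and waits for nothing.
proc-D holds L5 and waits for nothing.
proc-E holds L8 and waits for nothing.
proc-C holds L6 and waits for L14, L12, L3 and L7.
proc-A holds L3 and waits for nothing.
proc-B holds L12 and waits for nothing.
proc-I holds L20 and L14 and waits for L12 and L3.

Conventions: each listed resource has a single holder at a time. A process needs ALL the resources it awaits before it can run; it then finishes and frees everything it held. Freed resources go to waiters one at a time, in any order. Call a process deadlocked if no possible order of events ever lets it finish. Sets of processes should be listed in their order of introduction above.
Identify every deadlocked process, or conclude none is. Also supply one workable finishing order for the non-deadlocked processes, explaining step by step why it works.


The deadlocked set is proc-H and proc-C.
Key observation: the wait chain closes on itself along proc-H -> proc-C -> proc-H; no other process is dragged down with it.
A valid finishing order for the others: proc-G, proc-A, proc-D, proc-B, proc-E, proc-I.
Check, step by step:
  proc-G waits on nothing -> runs at once and releases L16
  proc-A waits on nothing -> runs at once and releases L3
  proc-D waits on nothing -> runs at once and releases L5
  proc-B waits on nothing -> runs at once and releases L12
  proc-E waits on nothing -> runs at once and releases L8
  proc-I: everything it awaited (L12 and L3) is free; runs, freeing L20 and L14


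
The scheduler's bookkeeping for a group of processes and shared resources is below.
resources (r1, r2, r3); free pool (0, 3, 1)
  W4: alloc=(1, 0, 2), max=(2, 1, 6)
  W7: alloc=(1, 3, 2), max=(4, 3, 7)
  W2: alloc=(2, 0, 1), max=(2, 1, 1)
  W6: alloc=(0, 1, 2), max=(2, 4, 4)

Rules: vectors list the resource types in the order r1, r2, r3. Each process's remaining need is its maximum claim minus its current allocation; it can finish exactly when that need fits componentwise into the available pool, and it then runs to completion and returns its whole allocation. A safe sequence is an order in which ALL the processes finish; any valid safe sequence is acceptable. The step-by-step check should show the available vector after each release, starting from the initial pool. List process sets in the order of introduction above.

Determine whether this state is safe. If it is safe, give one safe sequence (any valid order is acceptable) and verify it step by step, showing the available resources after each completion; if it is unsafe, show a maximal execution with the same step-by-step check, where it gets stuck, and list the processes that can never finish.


The state is SAFE; one workable sequence: W2, W6, W4, W7.
Key observation: W6 is the earliest step where a requested resource binds exactly: need (2, 3, 2), pool (2, 3, 2) at its turn.
Check, step by step:
  pool = (0, 3, 1)
  W2 needs (0, 1, 0) <= (0, 3, 1) -> finishes; pool += (2, 0, 1) = (2, 3, 2)
  W6 needs (2, 3, 2) <= (2, 3, 2) -> finishes; pool += (0, 1, 2) = (2, 4, 4)
  W4 needs (1, 1, 4) <= (2, 4, 4) -> finishes; pool += (1, 0, 2) = (3, 4, 6)
  W7 needs (3, 0, 5) <= (3, 4, 6) -> finishes; pool += (1, 3, 2) = (4, 7, 8)


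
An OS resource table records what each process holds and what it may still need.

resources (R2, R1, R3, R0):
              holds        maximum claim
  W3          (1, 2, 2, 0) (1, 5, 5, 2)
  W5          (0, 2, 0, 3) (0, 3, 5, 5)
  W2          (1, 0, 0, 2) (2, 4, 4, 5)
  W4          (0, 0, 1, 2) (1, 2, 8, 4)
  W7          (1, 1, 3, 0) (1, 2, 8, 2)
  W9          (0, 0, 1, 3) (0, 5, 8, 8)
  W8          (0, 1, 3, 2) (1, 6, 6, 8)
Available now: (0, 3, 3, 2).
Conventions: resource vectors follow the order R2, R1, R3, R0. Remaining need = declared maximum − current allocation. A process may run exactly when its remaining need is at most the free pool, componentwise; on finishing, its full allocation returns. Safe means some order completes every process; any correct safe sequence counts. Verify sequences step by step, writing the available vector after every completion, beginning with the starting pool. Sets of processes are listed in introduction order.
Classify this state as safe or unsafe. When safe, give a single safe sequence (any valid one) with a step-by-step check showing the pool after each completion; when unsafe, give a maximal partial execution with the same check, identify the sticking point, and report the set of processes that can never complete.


SAFE. One safe sequence: W3, W5, W7, W9, W8, W2, W4.
Key observation: the order's first zero-slack moment is W3 ((0, 3, 3, 2) needed, (0, 3, 3, 2) free — a requested resource with nothing to spare).
Step-by-step check:
  pool = (0, 3, 3, 2)
  run W3 (needs (0, 3, 3, 2), free (0, 3, 3, 2)); after release of (1, 2, 2, 0) the pool is (1, 5, 5, 2)
  run W5 (needs (0, 1, 5, 2), free (1, 5, 5, 2)); after release of (0, 2, 0, 3) the pool is (1, 7, 5, 5)
  run W7 (needs (0, 1, 5, 2), free (1, 7, 5, 5)); after release of (1, 1, 3, 0) the pool is (2, 8, 8, 5)
  run W9 (needs (0, 5, 7, 5), free (2, 8, 8, 5)); after release of (0, 0, 1, 3) the pool is (2, 8, 9, 8)
  run W8 (needs (1, 5, 3, 6), free (2, 8, 9, 8)); after release of (0, 1, 3, 2) the pool is (2, 9, 12, 10)
  run W2 (needs (1, 4, 4, 3), free (2, 9, 12, 10)); after release of (1, 0, 0, 2) the pool is (3, 9, 12, 12)
  run W4 (needs (1, 2, 7, 2), free (3, 9, 12, 12)); after release of (0, 0, 1, 2) the pool is (3, 9, 13, 14)


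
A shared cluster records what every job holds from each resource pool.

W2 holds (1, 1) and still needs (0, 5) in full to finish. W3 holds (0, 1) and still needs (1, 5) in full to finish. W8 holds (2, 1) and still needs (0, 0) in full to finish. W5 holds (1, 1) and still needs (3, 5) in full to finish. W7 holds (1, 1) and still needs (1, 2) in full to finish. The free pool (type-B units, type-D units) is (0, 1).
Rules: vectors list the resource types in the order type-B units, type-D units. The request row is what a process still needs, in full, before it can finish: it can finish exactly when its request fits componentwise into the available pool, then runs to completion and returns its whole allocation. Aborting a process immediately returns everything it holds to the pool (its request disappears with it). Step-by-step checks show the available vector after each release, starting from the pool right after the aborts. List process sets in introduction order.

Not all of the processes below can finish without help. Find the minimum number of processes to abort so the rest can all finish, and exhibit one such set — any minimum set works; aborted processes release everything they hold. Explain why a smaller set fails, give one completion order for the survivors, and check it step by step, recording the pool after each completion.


The answer: abort W2 and W3.
Key observation: no ordering could ever have run W5 before the abort of W2 and W3; with (1, 2) back in the pool it fits at step 3.
Why nothing smaller works — every single abort fails: W2 alone leaves W3 blocked (short on type-D units); W3 alone leaves W2 blocked (short on type-D units); W8 alone leaves W2 blocked (short on type-D units); W5 alone leaves W2 blocked (short on type-D units); W7 alone leaves W2 blocked (short on type-D units).
The survivors complete as W7, W8, W5. Verifying each step (starting from the post-abort pool):
  pool = (1, 3)
  W7: need (1, 2) fits (1, 3); releases (1, 1), pool now (2, 4)
  W8: need (0, 0) fits (2, 4); releases (2, 1), pool now (4, 5)
  W5: need (3, 5) fits (4, 5); releases (1, 1), pool now (5, 6)


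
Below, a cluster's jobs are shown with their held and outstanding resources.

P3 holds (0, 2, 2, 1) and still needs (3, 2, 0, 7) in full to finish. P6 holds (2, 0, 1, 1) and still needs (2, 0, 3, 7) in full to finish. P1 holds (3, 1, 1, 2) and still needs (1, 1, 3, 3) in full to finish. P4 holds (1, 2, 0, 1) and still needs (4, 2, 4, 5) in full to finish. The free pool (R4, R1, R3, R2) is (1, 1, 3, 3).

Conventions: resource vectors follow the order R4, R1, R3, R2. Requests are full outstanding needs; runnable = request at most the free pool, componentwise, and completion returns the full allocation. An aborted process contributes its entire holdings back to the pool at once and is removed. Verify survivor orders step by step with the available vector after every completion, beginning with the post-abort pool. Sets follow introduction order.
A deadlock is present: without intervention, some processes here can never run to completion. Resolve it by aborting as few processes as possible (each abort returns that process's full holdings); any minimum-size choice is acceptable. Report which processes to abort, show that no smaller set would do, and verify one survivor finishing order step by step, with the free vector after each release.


Minimum abort set: P6.
Key observation: before aborting P6, P3 was permanently blocked — no order could ever run it; afterwards it completes at step 3.
No smaller set exists: with zero aborts the deadlock remains.
The survivors complete as P1, P4, P3. Walking it through (starting from the post-abort pool):
  pool = (3, 1, 4, 4)
  P1: need (1, 1, 3, 3) fits (3, 1, 4, 4); releases (3, 1, 1, 2), pool now (6, 2, 5, 6)
  P4: need (4, 2, 4, 5) fits (6, 2, 5, 6); releases (1, 2, 0, 1), pool now (7, 4, 5, 7)
  P3: need (3, 2, 0, 7) fits (7, 4, 5, 7); releases (0, 2, 2, 1), pool now (7, 6, 7, 8)


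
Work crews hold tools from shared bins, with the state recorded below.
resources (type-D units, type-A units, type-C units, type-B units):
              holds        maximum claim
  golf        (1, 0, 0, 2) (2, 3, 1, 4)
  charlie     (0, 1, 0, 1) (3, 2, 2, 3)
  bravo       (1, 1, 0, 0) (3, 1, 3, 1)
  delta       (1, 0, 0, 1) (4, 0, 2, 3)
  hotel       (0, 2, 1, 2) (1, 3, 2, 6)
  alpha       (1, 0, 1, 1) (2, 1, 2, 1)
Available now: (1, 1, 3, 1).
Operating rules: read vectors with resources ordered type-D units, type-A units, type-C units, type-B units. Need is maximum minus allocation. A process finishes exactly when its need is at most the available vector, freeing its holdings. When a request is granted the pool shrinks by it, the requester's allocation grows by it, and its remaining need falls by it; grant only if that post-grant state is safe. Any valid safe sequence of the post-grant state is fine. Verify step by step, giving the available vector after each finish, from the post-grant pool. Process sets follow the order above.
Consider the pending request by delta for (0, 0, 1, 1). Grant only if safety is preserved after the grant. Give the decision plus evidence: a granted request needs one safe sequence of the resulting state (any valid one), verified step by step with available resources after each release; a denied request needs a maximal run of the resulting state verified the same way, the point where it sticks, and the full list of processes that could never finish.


GRANT. The post-grant state is safe; one safe sequence: alpha, bravo, delta, charlie, hotel, golf.
Key observation: with (1, 1, 2, 0) left after the transfer, alpha can run at once — the state stays safe.
Step-by-step check of the post-grant state:
  pool = (1, 1, 2, 0)
  run alpha (needs (1, 1, 1, 0), free (1, 1, 2, 0)); after release of (1, 0, 1, 1) the pool is (2, 1, 3, 1)
  run bravo (needs (2, 0, 3, 1), free (2, 1, 3, 1)); after release of (1, 1, 0, 0) the pool is (3, 2, 3, 1)
  run delta (needs (3, 0, 1, 1), free (3, 2, 3, 1)); after release of (1, 0, 1, 2) the pool is (4, 2, 4, 3)
  run charlie (needs (3, 1, 2, 2), free (4, 2, 4, 3)); after release of (0, 1, 0, 1) the pool is (4, 3, 4, 4)
  run hotel (needs (1, 1, 1, 4), free (4, 3, 4, 4)); after release of (0, 2, 1, 2) the pool is (4, 5, 5, 6)
  run golf (needs (1, 3, 1, 2), free (4, 5, 5, 6)); after release of (1, 0, 0, 2) the pool is (5, 5, 5, 8)


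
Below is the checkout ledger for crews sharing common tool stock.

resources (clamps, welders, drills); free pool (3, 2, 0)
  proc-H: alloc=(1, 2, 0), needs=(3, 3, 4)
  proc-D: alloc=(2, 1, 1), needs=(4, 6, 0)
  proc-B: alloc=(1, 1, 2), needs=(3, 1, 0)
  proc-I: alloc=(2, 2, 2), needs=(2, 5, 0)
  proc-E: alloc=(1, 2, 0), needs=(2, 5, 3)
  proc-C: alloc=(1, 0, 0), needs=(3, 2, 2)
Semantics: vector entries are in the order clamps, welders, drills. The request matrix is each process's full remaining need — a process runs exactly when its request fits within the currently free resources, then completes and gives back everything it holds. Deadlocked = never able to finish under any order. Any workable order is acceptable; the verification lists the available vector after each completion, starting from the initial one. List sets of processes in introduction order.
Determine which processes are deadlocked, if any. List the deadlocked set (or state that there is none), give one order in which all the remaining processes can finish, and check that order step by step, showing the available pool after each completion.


Deadlocked set: proc-H, proc-D, proc-I and proc-E.
Key observation: after proc-B, proc-C the pool peaks at (5, 3, 2), and each blocked process is short somewhere: proc-H on drills; proc-D on welders; proc-I on welders; proc-E on welders, drills.
One completion order for the rest: proc-B, proc-C. Verifying each step:
  pool = (3, 2, 0)
  proc-B needs (3, 1, 0) <= (3, 2, 0) -> finishes; pool += (1, 1, 2) = (4, 3, 2)
  proc-C needs (3, 2, 2) <= (4, 3, 2) -> finishes; pool += (1, 0, 0) = (5, 3, 2)
The stuck group stays short no matter what:
  blocked: proc-H wants (3, 3, 4), pool (5, 3, 2) — not enough drills
  blocked: proc-D wants (4, 6, 0), pool (5, 3, 2) — not enough welders
  blocked: proc-I wants (2, 5, 0), pool (5, 3, 2) — not enough welders
  blocked: proc-E wants (2, 5, 3), pool (5, 3, 2) — not enough welders and drills


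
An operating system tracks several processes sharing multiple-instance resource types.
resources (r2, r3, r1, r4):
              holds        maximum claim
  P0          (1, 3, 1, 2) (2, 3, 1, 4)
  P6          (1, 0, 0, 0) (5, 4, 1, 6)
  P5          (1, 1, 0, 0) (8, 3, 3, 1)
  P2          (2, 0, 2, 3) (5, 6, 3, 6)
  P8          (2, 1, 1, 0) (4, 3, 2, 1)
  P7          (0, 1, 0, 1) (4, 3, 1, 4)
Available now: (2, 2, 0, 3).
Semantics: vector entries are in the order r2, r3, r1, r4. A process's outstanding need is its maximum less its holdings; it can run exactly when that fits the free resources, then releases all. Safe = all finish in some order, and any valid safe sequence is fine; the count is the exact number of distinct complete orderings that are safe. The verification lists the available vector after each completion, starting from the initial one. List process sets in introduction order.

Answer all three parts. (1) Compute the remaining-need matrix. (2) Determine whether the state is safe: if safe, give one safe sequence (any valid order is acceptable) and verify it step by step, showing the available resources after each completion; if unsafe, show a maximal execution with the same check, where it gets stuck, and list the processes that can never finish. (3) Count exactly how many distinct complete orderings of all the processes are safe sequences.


(1) Remaining need (order r2, r3, r1, r4):
  P0: (1, 0, 0, 2)
  P6: (4, 4, 1, 6)
  P5: (7, 2, 3, 1)
  P2: (3, 6, 1, 3)
  P8: (2, 2, 1, 1)
  P7: (4, 2, 1, 3)
(2) The state is SAFE; one workable sequence: P0, P8, P2, P5, P7, P6.
Key observation: P8 is the earliest step where a requested resource binds exactly: need (2, 2, 1, 1), pool (3, 5, 1, 5) at its turn.
Verifying each step:
  pool = (2, 2, 0, 3)
  run P0 (needs (1, 0, 0, 2), free (2, 2, 0, 3)); after release of (1, 3, 1, 2) the pool is (3, 5, 1, 5)
  run P8 (needs (2, 2, 1, 1), free (3, 5, 1, 5)); after release of (2, 1, 1, 0) the pool is (5, 6, 2, 5)
  run P2 (needs (3, 6, 1, 3), free (5, 6, 2, 5)); after release of (2, 0, 2, 3) the pool is (7, 6, 4, 8)
  run P5 (needs (7, 2, 3, 1), free (7, 6, 4, 8)); after release of (1, 1, 0, 0) the pool is (8, 7, 4, 8)
  run P7 (needs (4, 2, 1, 3), free (8, 7, 4, 8)); after release of (0, 1, 0, 1) the pool is (8, 8, 4, 9)
  run P6 (needs (4, 4, 1, 6), free (8, 8, 4, 9)); after release of (1, 0, 0, 0) the pool is (9, 8, 4, 9)
(3) Precisely 9 of the possible complete orderings are safe sequences.


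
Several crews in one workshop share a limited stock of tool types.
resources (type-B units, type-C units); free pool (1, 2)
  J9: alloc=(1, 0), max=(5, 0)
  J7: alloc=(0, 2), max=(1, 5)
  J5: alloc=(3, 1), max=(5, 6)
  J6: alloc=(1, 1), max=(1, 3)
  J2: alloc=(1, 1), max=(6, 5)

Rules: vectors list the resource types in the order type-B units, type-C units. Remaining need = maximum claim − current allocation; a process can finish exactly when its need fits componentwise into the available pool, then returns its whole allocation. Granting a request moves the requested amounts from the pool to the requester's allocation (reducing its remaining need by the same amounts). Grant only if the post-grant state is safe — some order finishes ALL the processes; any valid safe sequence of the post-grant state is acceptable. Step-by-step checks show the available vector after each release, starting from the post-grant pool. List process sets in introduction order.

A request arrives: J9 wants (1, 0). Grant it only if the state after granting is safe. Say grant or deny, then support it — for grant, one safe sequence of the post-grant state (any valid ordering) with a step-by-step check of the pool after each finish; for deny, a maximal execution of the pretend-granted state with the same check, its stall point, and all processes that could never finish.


DENY: after the grant no complete ordering would exist.
Key observation: the pool after J6, J7 is (1, 5); every surviving request exceeds it in type-B units, so progress ends there.
After a pretend grant, a maximal execution: J6, J7 — then nothing else fits. Verifying each step:
  pool = (0, 2)
  J6: need (0, 2) fits (0, 2); releases (1, 1), pool now (1, 3)
  J7: need (1, 3) fits (1, 3); releases (0, 2), pool now (1, 5)
  J9 still needs (3, 0) but only (1, 5) is free — short on type-B units
  J5 still needs (2, 5) but only (1, 5) is free — short on type-B units
  J2 still needs (5, 4) but only (1, 5) is free — short on type-B units
Had the request been granted, J9, J5 and J2 could never finish.


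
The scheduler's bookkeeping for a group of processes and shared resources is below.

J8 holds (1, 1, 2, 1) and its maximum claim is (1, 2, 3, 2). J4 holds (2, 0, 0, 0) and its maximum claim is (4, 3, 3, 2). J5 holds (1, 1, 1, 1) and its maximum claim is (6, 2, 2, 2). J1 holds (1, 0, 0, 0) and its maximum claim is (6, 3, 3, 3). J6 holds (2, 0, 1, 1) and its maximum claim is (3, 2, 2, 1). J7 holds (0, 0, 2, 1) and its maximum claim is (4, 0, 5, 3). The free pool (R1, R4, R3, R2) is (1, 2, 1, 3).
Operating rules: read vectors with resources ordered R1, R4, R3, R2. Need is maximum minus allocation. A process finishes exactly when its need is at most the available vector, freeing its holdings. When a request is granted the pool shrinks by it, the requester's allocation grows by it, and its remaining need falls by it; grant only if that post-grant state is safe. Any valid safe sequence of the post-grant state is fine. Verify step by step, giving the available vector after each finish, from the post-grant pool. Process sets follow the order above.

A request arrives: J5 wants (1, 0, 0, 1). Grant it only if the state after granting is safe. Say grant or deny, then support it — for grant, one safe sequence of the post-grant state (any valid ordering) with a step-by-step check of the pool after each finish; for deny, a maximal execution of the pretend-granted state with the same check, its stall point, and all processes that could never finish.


GRANT — the state after the grant stays safe, e.g. via J8, J6, J4, J5, J1, J7.
Key observation: granting shrinks the pool to (0, 2, 1, 2), yet J8 still fits and the chain goes through.
Step-by-step check of the post-grant state:
  pool = (0, 2, 1, 2)
  J8 needs (0, 1, 1, 1) <= (0, 2, 1, 2) -> finishes; pool += (1, 1, 2, 1) = (1, 3, 3, 3)
  J6 needs (1, 2, 1, 0) <= (1, 3, 3, 3) -> finishes; pool += (2, 0, 1, 1) = (3, 3, 4, 4)
  J4 needs (2, 3, 3, 2) <= (3, 3, 4, 4) -> finishes; pool += (2, 0, 0, 0) = (5, 3, 4, 4)
  J5 needs (4, 1, 1, 0) <= (5, 3, 4, 4) -> finishes; pool += (2, 1, 1, 2) = (7, 4, 5, 6)
  J1 needs (5, 3, 3, 3) <= (7, 4, 5, 6) -> finishes; pool += (1, 0, 0, 0) = (8, 4, 5, 6)
  J7 needs (4, 0, 3, 2) <= (8, 4, 5, 6) -> finishes; pool += (0, 0, 2, 1) = (8, 4, 7, 7)


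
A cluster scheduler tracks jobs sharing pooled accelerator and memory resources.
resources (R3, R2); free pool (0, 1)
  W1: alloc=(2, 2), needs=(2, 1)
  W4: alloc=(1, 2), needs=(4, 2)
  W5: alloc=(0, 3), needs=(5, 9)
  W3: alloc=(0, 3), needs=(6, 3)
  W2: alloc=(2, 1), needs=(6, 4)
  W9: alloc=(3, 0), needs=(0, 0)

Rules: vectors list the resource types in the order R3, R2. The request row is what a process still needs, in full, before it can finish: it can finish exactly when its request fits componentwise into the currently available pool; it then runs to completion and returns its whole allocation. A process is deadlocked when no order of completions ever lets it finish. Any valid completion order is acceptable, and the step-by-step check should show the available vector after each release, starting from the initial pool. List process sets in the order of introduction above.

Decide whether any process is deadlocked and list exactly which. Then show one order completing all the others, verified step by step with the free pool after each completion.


No process is deadlocked.
Key observation: starting with W9, each completion frees enough for the next — no one is permanently blocked.
A valid finishing order for the others: W9, W1, W4, W3, W2, W5. Walking it through:
  pool = (0, 1)
  W9 needs (0, 0) <= (0, 1) -> finishes; pool += (3, 0) = (3, 1)
  W1 needs (2, 1) <= (3, 1) -> finishes; pool += (2, 2) = (5, 3)
  W4 needs (4, 2) <= (5, 3) -> finishes; pool += (1, 2) = (6, 5)
  W3 needs (6, 3) <= (6, 5) -> finishes; pool += (0, 3) = (6, 8)
  W2 needs (6, 4) <= (6, 8) -> finishes; pool += (2, 1) = (8, 9)
  W5 needs (5, 9) <= (8, 9) -> finishes; pool += (0, 3) = (8, 12)


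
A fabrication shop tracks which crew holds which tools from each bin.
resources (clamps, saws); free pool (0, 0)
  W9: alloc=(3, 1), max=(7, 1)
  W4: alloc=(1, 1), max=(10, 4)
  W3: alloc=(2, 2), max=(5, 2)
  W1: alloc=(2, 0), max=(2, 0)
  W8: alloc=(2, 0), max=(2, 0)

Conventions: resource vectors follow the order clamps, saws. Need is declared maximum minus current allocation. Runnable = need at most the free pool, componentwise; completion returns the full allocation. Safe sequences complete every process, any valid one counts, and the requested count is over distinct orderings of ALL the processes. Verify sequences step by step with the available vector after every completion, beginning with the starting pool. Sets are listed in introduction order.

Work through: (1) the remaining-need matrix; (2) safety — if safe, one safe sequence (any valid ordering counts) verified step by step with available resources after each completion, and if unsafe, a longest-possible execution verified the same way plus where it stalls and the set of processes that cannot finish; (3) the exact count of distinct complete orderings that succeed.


(1) Need matrix, components ordered clamps, saws:
  W9: (4, 0)
  W4: (9, 3)
  W3: (3, 0)
  W1: (0, 0)
  W8: (0, 0)
(2) SAFE, for example via the order W8, W1, W3, W9, W4.
Key observation: W4 marks the first exact bind of the order: its need (9, 3) fits the free (9, 3) with zero slack on a requested resource.
Verifying each step:
  pool = (0, 0)
  run W8 (needs (0, 0), free (0, 0)); after release of (2, 0) the pool is (2, 0)
  run W1 (needs (0, 0), free (2, 0)); after release of (2, 0) the pool is (4, 0)
  run W3 (needs (3, 0), free (4, 0)); after release of (2, 2) the pool is (6, 2)
  run W9 (needs (4, 0), free (6, 2)); after release of (3, 1) the pool is (9, 3)
  run W4 (needs (9, 3), free (9, 3)); after release of (1, 1) the pool is (10, 4)
(3) Precisely 4 of the possible complete orderings are safe sequences.


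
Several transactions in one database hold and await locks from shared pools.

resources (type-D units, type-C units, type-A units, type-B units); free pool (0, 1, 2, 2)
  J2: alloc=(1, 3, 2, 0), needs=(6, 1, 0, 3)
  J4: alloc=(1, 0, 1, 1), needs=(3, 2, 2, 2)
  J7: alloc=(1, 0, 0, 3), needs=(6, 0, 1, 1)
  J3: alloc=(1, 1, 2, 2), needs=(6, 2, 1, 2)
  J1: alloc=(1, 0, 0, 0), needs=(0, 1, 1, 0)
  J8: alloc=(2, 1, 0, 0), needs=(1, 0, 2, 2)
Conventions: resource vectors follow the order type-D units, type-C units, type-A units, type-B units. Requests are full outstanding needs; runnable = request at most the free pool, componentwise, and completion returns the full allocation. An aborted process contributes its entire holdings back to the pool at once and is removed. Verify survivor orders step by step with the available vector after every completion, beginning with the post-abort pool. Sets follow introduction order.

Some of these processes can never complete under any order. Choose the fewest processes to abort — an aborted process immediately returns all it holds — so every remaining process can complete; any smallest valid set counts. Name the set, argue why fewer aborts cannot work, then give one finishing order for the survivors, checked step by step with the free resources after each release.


The answer: abort J7 and J3.
Key observation: no ordering could ever have run J2 before the abort of J7 and J3; with (2, 1, 2, 5) back in the pool it fits at step 4.
No one abort is enough; case by case: J2 alone leaves J7 blocked (short on type-D units); J4 alone leaves J2 blocked (short on type-D units); J7 alone leaves J2 blocked (short on type-D units); J3 alone leaves J2 blocked (short on type-D units); J1 alone leaves J2 blocked (short on type-D units); J8 alone leaves J2 blocked (short on type-D units).
Survivors finish in the order: J1, J8, J4, J2. Step-by-step check (pool after the aborts first):
  pool = (2, 2, 4, 7)
  run J1 (needs (0, 1, 1, 0), free (2, 2, 4, 7)); after release of (1, 0, 0, 0) the pool is (3, 2, 4, 7)
  run J8 (needs (1, 0, 2, 2), free (3, 2, 4, 7)); after release of (2, 1, 0, 0) the pool is (5, 3, 4, 7)
  run J4 (needs (3, 2, 2, 2), free (5, 3, 4, 7)); after release of (1, 0, 1, 1) the pool is (6, 3, 5, 8)
  run J2 (needs (6, 1, 0, 3), free (6, 3, 5, 8)); after release of (1, 3, 2, 0) the pool is (7, 6, 7, 8)


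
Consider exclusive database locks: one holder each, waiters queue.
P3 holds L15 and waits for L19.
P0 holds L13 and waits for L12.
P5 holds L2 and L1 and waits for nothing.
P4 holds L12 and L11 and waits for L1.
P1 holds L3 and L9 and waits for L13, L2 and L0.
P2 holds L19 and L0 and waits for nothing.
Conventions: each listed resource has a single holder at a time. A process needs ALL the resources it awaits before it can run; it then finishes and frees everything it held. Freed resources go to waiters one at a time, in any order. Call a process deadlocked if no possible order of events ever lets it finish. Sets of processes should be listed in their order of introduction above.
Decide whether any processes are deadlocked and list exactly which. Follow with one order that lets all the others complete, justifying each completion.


No process is deadlocked.
Key observation: all waits point, directly or indirectly, at processes that can finish, so nothing is permanently blocked.
The rest can finish in the order P5, P2, P3, P4, P0, P1.
Walking it through:
  run P5 (it waits on nothing); releases L2 and L1
  run P2 (it waits on nothing); releases L19 and L0
  run P3 (all its waits — L19 — are resolved); releases L15
  run P4 (all its waits — L1 — are resolved); releases L12 and L11
  run P0 (all its waits — L12 — are resolved); releases L13
  run P1 (all its waits — L13, L2 and L0 — are resolved); releases L3 and L9


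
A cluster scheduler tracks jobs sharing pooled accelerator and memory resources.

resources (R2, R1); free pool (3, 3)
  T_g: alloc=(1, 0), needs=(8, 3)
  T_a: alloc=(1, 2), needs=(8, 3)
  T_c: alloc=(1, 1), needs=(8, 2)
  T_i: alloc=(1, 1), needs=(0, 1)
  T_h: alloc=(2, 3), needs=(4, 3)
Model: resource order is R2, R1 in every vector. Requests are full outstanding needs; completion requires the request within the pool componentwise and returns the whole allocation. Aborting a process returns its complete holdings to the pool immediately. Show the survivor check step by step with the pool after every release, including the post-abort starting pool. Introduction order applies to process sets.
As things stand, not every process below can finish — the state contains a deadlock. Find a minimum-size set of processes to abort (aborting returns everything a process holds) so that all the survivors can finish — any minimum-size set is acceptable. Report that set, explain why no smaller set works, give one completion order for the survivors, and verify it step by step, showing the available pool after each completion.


Minimum abort set: T_g and T_a.
Key observation: T_c could never have finished before the abort; with (2, 2) returned by T_g and T_a, it fits at step 3.
No one abort is enough; case by case: T_g alone leaves T_a blocked (short on R2); T_a alone leaves T_g blocked (short on R2); T_c alone leaves T_g blocked (short on R2); T_i alone leaves T_g blocked (short on R2); T_h alone leaves T_g blocked (short on R2).
The survivors complete as T_h, T_i, T_c. Walking it through (starting from the post-abort pool):
  pool = (5, 5)
  T_h needs (4, 3) <= (5, 5) -> finishes; pool += (2, 3) = (7, 8)
  T_i needs (0, 1) <= (7, 8) -> finishes; pool += (1, 1) = (8, 9)
  T_c needs (8, 2) <= (8, 9) -> finishes; pool += (1, 1) = (9, 10)


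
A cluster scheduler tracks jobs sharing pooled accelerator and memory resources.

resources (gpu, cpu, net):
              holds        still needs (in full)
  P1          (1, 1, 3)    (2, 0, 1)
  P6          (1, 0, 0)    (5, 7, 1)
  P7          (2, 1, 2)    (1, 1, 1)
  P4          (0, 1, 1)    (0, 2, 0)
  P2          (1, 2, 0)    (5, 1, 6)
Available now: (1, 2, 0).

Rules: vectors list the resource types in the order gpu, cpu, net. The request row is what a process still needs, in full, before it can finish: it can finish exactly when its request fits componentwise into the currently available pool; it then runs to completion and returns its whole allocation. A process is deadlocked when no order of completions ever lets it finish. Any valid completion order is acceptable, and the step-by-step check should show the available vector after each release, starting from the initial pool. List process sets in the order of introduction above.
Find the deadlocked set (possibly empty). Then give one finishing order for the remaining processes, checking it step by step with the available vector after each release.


Deadlocked set: P6 and P2.
Key observation: even finishing P4, P7, P1 leaves just (4, 5, 6) free — too little gpu for any of the remaining processes.
One completion order for the rest: P4, P7, P1. Check, step by step:
  pool = (1, 2, 0)
  P4 needs (0, 2, 0) <= (1, 2, 0) -> finishes; pool += (0, 1, 1) = (1, 3, 1)
  P7 needs (1, 1, 1) <= (1, 3, 1) -> finishes; pool += (2, 1, 2) = (3, 4, 3)
  P1 needs (2, 0, 1) <= (3, 4, 3) -> finishes; pool += (1, 1, 3) = (4, 5, 6)
The blocked processes can never fit:
  blocked: P6 wants (5, 7, 1), pool (4, 5, 6) — not enough gpu and cpu
  blocked: P2 wants (5, 1, 6), pool (4, 5, 6) — not enough gpu


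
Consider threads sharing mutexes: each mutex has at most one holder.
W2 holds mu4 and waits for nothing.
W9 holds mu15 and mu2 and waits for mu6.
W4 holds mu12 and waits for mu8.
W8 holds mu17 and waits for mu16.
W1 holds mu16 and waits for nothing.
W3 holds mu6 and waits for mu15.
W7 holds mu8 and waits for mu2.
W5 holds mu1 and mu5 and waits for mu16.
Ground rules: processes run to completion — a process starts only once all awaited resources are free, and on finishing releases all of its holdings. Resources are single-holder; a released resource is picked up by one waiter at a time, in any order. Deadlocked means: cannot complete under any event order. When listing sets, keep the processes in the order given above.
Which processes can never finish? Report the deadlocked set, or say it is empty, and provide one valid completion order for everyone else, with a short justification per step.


Deadlocked: W9, W4, W3 and W7.
Key observation: the cycle W9 -> W3 -> W9 can never break — each member waits on the next; W4 and W7 wait into the deadlock from upstream.
The rest can finish in the order W1, W2, W8, W5.
Walking it through:
  run W1 (it waits on nothing); releases mu16
  run W2 (it waits on nothing); releases mu4
  W8 waits on mu16 — all released -> runs and releases mu17
  W5 waits on mu16 — all released -> runs and releases mu1 and mu5


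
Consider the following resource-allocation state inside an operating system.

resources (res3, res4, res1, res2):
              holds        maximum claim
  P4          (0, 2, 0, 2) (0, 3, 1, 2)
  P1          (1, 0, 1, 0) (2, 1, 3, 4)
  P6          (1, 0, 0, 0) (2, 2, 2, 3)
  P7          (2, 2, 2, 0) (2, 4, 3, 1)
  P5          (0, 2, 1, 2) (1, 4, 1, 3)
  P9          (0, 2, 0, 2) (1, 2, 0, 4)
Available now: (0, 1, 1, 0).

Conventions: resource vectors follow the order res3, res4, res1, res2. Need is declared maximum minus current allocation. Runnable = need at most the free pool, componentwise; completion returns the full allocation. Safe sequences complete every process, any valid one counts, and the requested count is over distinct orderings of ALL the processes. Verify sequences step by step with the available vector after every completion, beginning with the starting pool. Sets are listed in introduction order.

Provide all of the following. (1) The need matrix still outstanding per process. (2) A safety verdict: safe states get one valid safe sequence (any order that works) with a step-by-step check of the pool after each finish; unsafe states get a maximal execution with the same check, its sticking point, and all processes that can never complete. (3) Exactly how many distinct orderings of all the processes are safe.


(1) Need matrix, components ordered res3, res4, res1, res2:
  P4: (0, 1, 1, 0)
  P1: (1, 1, 2, 4)
  P6: (1, 2, 2, 3)
  P7: (0, 2, 1, 1)
  P5: (1, 2, 0, 1)
  P9: (1, 0, 0, 2)
(2) SAFE — a valid safe sequence is P4, P7, P5, P9, P1, P6.
Key observation: at P4 the run first touches a limit — (0, 1, 1, 0) against (0, 1, 1, 0), exact on a resource it actually requests.
Walking it through:
  pool = (0, 1, 1, 0)
  P4 needs (0, 1, 1, 0) <= (0, 1, 1, 0) -> finishes; pool += (0, 2, 0, 2) = (0, 3, 1, 2)
  P7 needs (0, 2, 1, 1) <= (0, 3, 1, 2) -> finishes; pool += (2, 2, 2, 0) = (2, 5, 3, 2)
  P5 needs (1, 2, 0, 1) <= (2, 5, 3, 2) -> finishes; pool += (0, 2, 1, 2) = (2, 7, 4, 4)
  P9 needs (1, 0, 0, 2) <= (2, 7, 4, 4) -> finishes; pool += (0, 2, 0, 2) = (2, 9, 4, 6)
  P1 needs (1, 1, 2, 4) <= (2, 9, 4, 6) -> finishes; pool += (1, 0, 1, 0) = (3, 9, 5, 6)
  P6 needs (1, 2, 2, 3) <= (3, 9, 5, 6) -> finishes; pool += (1, 0, 0, 0) = (4, 9, 5, 6)
(3) The exact count: 12 of the possible complete orderings are safe sequences.


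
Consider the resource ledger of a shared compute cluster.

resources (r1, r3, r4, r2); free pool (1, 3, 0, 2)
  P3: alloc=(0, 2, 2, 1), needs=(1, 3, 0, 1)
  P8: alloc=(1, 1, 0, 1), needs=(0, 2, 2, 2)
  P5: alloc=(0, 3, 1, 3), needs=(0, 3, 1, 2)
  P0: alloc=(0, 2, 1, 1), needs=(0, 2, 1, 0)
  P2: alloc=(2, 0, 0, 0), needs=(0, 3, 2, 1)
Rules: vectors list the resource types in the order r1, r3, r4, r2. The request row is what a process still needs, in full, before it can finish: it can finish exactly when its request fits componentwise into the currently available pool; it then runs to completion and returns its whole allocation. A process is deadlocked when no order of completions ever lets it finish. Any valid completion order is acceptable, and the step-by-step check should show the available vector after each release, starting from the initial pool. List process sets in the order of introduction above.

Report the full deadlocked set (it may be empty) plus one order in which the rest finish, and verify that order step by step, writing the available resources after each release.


The deadlocked set is empty.
Key observation: beginning at P3, releases accumulate fast enough that every process eventually fits.
One completion order for the rest: P3, P5, P2, P0, P8. Verifying each step:
  pool = (1, 3, 0, 2)
  P3: need (1, 3, 0, 1) fits (1, 3, 0, 2); releases (0, 2, 2, 1), pool now (1, 5, 2, 3)
  P5: need (0, 3, 1, 2) fits (1, 5, 2, 3); releases (0, 3, 1, 3), pool now (1, 8, 3, 6)
  P2: need (0, 3, 2, 1) fits (1, 8, 3, 6); releases (2, 0, 0, 0), pool now (3, 8, 3, 6)
  P0: need (0, 2, 1, 0) fits (3, 8, 3, 6); releases (0, 2, 1, 1), pool now (3, 10, 4, 7)
  P8: need (0, 2, 2, 2) fits (3, 10, 4, 7); releases (1, 1, 0, 1), pool now (4, 11, 4, 8)


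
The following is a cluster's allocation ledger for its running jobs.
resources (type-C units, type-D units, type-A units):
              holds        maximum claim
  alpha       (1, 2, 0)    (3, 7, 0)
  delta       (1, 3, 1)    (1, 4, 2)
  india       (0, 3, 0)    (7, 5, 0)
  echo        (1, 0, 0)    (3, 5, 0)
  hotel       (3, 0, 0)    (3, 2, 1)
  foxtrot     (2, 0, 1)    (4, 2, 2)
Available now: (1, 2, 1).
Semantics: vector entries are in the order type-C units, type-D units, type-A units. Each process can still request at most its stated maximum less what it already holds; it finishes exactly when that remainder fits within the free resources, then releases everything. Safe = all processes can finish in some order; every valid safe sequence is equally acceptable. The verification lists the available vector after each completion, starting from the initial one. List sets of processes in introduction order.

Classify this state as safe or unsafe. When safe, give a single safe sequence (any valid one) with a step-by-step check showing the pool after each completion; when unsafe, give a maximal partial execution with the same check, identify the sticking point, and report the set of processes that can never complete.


SAFE, for example via the order delta, foxtrot, alpha, hotel, echo, india.
Key observation: the first exact fit in this order is delta — it needs (0, 1, 1) with (1, 2, 1) free, meeting a requested resource to the last unit.
Verifying each step:
  pool = (1, 2, 1)
  delta: need (0, 1, 1) fits (1, 2, 1); releases (1, 3, 1), pool now (2, 5, 2)
  foxtrot: need (2, 2, 1) fits (2, 5, 2); releases (2, 0, 1), pool now (4, 5, 3)
  alpha: need (2, 5, 0) fits (4, 5, 3); releases (1, 2, 0), pool now (5, 7, 3)
  hotel: need (0, 2, 1) fits (5, 7, 3); releases (3, 0, 0), pool now (8, 7, 3)
  echo: need (2, 5, 0) fits (8, 7, 3); releases (1, 0, 0), pool now (9, 7, 3)
  india: need (7, 2, 0) fits (9, 7, 3); releases (0, 3, 0), pool now (9, 10, 3)
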